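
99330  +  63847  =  163177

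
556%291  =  265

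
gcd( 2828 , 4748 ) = 4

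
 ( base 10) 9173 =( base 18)1A5B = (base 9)13522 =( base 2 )10001111010101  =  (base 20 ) 12id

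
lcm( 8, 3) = 24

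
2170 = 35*62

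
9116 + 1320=10436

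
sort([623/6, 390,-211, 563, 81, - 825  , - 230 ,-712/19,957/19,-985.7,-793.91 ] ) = [ - 985.7,-825, - 793.91, - 230, - 211 , - 712/19, 957/19, 81, 623/6,  390,563]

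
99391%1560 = 1111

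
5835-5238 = 597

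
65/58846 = 65/58846=0.00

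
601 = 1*601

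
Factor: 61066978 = 2^1 * 7^1*23^1*61^1*3109^1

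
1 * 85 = 85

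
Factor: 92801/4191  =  3^( - 1)*11^( - 1 )*127^(  -  1) * 92801^1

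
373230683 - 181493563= 191737120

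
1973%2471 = 1973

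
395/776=395/776 = 0.51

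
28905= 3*9635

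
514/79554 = 257/39777= 0.01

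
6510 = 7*930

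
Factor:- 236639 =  - 13^1*109^1*167^1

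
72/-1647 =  - 1 + 175/183=-0.04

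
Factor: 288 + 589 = 877= 877^1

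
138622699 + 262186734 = 400809433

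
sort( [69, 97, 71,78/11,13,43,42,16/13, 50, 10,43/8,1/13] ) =[1/13, 16/13, 43/8, 78/11, 10,13,42, 43, 50,69, 71,97]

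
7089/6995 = 1 + 94/6995 = 1.01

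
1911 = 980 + 931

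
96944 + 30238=127182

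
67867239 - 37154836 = 30712403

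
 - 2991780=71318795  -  74310575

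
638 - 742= - 104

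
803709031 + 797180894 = 1600889925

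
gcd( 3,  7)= 1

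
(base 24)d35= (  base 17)1930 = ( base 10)7565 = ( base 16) 1d8d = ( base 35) 665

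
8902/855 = 10  +  352/855 = 10.41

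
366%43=22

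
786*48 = 37728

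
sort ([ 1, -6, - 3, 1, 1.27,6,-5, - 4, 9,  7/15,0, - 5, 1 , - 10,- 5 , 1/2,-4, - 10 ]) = [ - 10, - 10, - 6, - 5, - 5, - 5 ,-4, - 4,  -  3, 0, 7/15,1/2, 1, 1, 1,1.27, 6,9 ] 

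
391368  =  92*4254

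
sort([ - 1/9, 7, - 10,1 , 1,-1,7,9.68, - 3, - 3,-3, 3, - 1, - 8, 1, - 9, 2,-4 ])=[ - 10 , - 9, - 8, - 4,-3,- 3,  -  3, - 1 , - 1, - 1/9,1, 1, 1,2,3,7,7,9.68 ]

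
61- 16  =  45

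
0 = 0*4122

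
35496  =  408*87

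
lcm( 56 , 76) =1064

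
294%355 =294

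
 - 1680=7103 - 8783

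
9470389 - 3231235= 6239154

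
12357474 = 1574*7851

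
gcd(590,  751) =1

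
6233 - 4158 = 2075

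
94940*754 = 71584760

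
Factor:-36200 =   -  2^3*  5^2*181^1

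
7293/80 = 7293/80 = 91.16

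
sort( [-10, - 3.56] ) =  [-10, - 3.56] 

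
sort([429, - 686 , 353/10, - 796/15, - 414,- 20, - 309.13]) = [ - 686, - 414, - 309.13, - 796/15,- 20,353/10, 429 ] 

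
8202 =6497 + 1705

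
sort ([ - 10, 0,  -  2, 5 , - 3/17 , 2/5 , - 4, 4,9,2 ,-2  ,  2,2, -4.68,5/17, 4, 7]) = [ - 10,-4.68,-4,-2, - 2, - 3/17,  0,5/17, 2/5, 2,2, 2,4, 4, 5,7 , 9] 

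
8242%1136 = 290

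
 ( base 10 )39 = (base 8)47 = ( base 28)1B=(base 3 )1110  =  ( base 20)1J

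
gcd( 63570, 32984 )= 2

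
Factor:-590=-2^1*5^1 * 59^1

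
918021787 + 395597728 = 1313619515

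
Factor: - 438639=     -  3^1*146213^1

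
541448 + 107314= 648762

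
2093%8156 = 2093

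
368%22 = 16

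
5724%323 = 233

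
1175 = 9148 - 7973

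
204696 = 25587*8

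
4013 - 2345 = 1668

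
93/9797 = 93/9797 = 0.01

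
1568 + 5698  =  7266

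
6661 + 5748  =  12409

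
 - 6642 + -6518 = - 13160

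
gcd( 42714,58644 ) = 54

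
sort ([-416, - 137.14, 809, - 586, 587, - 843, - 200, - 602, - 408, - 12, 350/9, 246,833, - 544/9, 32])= [ - 843, - 602,  -  586, - 416, - 408, - 200, - 137.14,  -  544/9, -12,32,350/9,246,587 , 809,833 ] 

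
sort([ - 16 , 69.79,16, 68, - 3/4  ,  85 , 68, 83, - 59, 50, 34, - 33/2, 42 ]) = [ -59, - 33/2, - 16,-3/4, 16, 34,42, 50,  68, 68,69.79,  83,85 ] 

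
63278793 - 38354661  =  24924132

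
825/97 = 8+49/97 = 8.51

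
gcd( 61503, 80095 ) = 83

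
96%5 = 1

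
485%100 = 85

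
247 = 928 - 681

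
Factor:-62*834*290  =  -14995320=-  2^3*3^1*5^1 * 29^1 * 31^1*139^1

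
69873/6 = 23291/2= 11645.50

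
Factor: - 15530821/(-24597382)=2^(  -  1 )*47^1*71^( - 1)*83^ ( - 1 )*491^1*673^1*2087^(-1 ) 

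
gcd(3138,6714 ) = 6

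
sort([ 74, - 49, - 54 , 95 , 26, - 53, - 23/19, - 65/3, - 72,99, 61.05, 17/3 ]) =[-72, - 54, - 53, - 49, - 65/3 , - 23/19, 17/3,26,61.05,74,95, 99]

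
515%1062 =515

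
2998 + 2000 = 4998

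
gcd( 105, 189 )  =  21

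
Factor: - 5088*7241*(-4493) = 2^5 * 3^1*13^1 * 53^1*557^1*4493^1 = 165532040544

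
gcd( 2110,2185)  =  5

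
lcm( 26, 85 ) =2210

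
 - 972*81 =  - 78732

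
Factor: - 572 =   -  2^2 * 11^1*13^1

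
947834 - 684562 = 263272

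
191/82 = 2 + 27/82 = 2.33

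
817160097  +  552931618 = 1370091715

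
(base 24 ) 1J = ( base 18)27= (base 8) 53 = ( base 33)1A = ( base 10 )43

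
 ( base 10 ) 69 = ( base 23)30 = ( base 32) 25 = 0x45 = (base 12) 59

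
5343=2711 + 2632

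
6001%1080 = 601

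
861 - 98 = 763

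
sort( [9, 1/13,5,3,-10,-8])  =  [- 10, - 8,1/13,  3,  5,9] 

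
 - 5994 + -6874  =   -12868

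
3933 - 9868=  - 5935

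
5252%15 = 2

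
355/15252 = 355/15252= 0.02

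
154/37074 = 77/18537= 0.00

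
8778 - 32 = 8746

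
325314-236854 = 88460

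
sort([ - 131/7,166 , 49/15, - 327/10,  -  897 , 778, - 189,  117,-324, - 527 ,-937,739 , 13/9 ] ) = [ - 937, - 897, - 527, - 324, - 189, - 327/10, - 131/7, 13/9 , 49/15, 117, 166,739,778 ]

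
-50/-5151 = 50/5151 = 0.01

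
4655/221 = 21 + 14/221 = 21.06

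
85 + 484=569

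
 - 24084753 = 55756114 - 79840867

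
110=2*55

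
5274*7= 36918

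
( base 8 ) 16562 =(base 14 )2A66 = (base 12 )4442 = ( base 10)7538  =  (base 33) 6ue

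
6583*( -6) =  - 39498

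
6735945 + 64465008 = 71200953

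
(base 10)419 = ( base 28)ER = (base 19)131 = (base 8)643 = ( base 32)D3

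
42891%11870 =7281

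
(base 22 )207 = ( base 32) uf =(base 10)975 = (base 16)3CF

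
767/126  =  767/126 = 6.09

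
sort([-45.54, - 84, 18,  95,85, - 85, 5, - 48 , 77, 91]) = [ - 85,-84, - 48, - 45.54, 5,  18,77, 85,91,95]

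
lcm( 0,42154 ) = 0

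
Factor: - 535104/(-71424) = 929/124 = 2^( - 2)*31^ (-1 )*929^1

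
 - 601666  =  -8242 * 73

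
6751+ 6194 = 12945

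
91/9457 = 13/1351 =0.01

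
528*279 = 147312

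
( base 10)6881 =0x1ae1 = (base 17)16dd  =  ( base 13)3194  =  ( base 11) 5196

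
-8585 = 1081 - 9666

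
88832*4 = 355328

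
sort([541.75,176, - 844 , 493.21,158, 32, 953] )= [ - 844, 32, 158,176,493.21, 541.75,953]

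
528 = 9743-9215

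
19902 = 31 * 642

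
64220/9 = 7135+5/9 = 7135.56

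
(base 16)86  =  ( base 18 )78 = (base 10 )134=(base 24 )5E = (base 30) 4E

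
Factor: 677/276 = 2^( - 2)*3^( - 1 ) * 23^( - 1 )*677^1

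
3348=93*36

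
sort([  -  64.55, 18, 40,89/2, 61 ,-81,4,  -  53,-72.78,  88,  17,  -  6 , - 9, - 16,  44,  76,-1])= [  -  81,  -  72.78, - 64.55, - 53, - 16, - 9, - 6, - 1,4,  17, 18,40,  44, 89/2, 61, 76 , 88 ] 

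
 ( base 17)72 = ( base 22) 5b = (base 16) 79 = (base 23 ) 56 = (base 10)121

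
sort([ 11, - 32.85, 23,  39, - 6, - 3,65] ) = [  -  32.85, - 6, - 3,11,  23,39, 65]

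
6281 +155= 6436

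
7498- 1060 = 6438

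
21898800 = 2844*7700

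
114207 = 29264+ 84943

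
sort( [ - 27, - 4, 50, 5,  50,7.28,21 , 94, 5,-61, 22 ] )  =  [- 61, - 27, - 4, 5, 5,  7.28,21, 22, 50,50,94 ] 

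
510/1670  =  51/167 = 0.31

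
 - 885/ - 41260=177/8252 = 0.02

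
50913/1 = 50913 = 50913.00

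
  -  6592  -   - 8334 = 1742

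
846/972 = 47/54= 0.87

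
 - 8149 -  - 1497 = -6652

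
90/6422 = 45/3211 =0.01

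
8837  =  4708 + 4129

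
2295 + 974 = 3269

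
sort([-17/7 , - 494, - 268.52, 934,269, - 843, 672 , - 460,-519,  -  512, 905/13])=[ -843,-519,-512, - 494, -460, - 268.52,-17/7 , 905/13,269,672,934]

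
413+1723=2136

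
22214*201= 4465014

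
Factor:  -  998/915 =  - 2^1*3^(-1 )*5^( - 1 ) * 61^( - 1) * 499^1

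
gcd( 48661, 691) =1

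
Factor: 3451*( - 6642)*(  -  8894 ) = 203864194548 = 2^2*3^4*7^1*17^1*29^1*41^1*4447^1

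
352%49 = 9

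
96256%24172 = 23740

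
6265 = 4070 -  - 2195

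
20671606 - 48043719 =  - 27372113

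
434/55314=31/3951 = 0.01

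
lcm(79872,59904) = 239616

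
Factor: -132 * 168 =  - 22176 = - 2^5*3^2*7^1*11^1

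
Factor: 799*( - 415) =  - 331585  =  - 5^1* 17^1*47^1 * 83^1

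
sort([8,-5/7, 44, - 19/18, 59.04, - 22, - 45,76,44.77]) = [ - 45, - 22, - 19/18, - 5/7,8,44, 44.77, 59.04,76 ]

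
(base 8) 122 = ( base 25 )37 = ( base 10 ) 82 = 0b1010010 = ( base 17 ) 4E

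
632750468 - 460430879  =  172319589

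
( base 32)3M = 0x76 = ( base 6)314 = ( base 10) 118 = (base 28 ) 46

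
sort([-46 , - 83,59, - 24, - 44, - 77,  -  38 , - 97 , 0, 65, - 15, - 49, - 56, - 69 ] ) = [ - 97, - 83, - 77, - 69, - 56, - 49,-46 , - 44, - 38, - 24, - 15, 0,59,65]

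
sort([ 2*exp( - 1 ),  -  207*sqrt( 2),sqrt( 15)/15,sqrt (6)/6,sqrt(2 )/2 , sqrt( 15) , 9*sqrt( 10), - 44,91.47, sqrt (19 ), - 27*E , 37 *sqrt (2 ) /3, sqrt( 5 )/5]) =[-207*sqrt ( 2), - 27* E, - 44,sqrt( 15)/15, sqrt( 6 ) /6,sqrt( 5)/5, sqrt(2 ) /2,  2* exp( -1 ),sqrt(15 ) , sqrt( 19 ),37*sqrt( 2 ) /3, 9*sqrt( 10 ), 91.47]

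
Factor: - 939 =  -3^1*313^1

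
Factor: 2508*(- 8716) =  - 21859728 = - 2^4*3^1*11^1*19^1*2179^1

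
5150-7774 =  - 2624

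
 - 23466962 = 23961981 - 47428943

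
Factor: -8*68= -544 =- 2^5*17^1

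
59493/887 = 59493/887= 67.07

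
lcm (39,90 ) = 1170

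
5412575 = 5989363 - 576788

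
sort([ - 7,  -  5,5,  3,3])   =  [ - 7,-5,3, 3, 5]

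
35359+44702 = 80061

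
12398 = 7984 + 4414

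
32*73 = 2336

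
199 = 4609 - 4410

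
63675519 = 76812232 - 13136713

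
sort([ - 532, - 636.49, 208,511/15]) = [ - 636.49,-532, 511/15 , 208]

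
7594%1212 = 322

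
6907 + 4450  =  11357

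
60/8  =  15/2  =  7.50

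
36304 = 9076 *4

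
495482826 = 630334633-134851807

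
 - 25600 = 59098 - 84698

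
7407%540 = 387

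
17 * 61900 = 1052300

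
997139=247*4037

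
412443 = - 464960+877403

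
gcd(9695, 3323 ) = 1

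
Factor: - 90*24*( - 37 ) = 79920 = 2^4*3^3*5^1  *37^1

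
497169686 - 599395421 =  - 102225735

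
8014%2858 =2298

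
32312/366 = 16156/183 = 88.28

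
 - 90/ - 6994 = 45/3497 = 0.01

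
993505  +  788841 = 1782346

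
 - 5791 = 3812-9603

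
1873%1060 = 813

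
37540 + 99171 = 136711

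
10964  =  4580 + 6384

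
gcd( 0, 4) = 4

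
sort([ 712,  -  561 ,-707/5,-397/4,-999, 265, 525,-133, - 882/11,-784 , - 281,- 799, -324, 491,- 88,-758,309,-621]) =[-999, -799, -784,  -  758, - 621, - 561,- 324, - 281, - 707/5,-133, - 397/4,-88, - 882/11, 265,309, 491,525,712] 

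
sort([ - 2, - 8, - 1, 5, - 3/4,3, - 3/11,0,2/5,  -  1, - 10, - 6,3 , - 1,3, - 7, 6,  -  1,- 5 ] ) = [-10, - 8, - 7, - 6, - 5, - 2, - 1, - 1,-1, - 1, - 3/4, - 3/11, 0 , 2/5, 3,3,3,  5,6] 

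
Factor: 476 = 2^2*7^1 *17^1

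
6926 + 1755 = 8681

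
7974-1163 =6811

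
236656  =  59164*4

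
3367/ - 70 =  - 481/10 =-  48.10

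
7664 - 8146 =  - 482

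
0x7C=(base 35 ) 3J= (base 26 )4k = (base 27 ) 4g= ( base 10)124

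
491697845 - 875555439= - 383857594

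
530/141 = 530/141 = 3.76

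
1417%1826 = 1417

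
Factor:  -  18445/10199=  - 85/47 = - 5^1*17^1 *47^(  -  1 )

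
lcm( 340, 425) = 1700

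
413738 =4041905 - 3628167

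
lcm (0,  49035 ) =0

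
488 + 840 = 1328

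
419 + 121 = 540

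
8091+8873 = 16964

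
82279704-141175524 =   -  58895820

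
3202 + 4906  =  8108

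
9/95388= 3/31796= 0.00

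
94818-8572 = 86246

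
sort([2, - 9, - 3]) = [-9,  -  3,2 ]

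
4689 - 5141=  - 452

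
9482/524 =18+25/262 = 18.10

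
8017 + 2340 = 10357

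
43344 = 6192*7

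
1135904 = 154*7376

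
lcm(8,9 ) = 72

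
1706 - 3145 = - 1439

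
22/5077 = 22/5077 = 0.00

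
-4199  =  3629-7828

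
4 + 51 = 55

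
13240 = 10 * 1324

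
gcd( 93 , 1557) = 3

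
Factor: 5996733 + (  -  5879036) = 37^1*3181^1=117697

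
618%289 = 40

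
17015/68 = 17015/68  =  250.22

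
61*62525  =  3814025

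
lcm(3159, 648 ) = 25272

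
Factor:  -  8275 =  - 5^2*331^1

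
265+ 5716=5981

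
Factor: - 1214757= - 3^5*4999^1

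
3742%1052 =586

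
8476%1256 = 940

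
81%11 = 4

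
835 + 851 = 1686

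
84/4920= 7/410 = 0.02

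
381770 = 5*76354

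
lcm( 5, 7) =35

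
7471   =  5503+1968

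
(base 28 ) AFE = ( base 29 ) 9o9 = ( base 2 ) 10000001010010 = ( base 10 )8274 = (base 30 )95O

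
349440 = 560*624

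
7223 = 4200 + 3023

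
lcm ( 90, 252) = 1260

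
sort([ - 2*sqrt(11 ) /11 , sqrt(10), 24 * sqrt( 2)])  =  [ - 2 *sqrt ( 11)/11, sqrt( 10) , 24*sqrt(2)] 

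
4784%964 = 928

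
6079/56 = 6079/56 = 108.55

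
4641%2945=1696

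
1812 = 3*604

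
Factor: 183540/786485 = 2^2*3^1*19^1*977^( - 1) = 228/977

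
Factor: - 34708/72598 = -2^1*8677^1*36299^ (  -  1) = - 17354/36299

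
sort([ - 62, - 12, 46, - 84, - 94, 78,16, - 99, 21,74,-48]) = [  -  99, - 94, - 84, - 62, - 48, - 12 , 16, 21, 46, 74, 78 ] 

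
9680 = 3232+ 6448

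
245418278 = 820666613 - 575248335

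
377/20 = 18 + 17/20= 18.85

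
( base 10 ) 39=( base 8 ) 47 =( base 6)103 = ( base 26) 1D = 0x27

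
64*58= 3712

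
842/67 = 842/67 = 12.57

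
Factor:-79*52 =  -  2^2*13^1*79^1 = - 4108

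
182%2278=182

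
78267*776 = 60735192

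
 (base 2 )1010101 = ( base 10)85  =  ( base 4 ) 1111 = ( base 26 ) 37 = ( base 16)55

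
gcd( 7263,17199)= 27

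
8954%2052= 746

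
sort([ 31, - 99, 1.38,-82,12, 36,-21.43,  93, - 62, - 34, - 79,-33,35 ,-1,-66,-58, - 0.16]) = [  -  99, - 82,-79, - 66,  -  62,-58,-34, - 33,-21.43,-1 ,-0.16,1.38,12,31, 35,36,93 ]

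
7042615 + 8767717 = 15810332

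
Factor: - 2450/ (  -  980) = 5/2 = 2^( - 1)* 5^1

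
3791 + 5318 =9109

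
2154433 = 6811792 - 4657359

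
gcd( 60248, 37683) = 1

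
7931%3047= 1837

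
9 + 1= 10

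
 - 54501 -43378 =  - 97879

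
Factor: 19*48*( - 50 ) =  - 2^5*3^1*5^2*19^1 = - 45600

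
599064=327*1832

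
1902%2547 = 1902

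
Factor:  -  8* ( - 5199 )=41592 = 2^3*3^1*1733^1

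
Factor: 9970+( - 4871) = 5099^1= 5099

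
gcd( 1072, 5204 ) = 4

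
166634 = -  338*( - 493 )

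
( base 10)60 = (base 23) 2e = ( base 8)74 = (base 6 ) 140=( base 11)55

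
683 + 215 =898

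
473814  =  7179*66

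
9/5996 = 9/5996 = 0.00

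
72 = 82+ - 10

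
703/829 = 703/829=0.85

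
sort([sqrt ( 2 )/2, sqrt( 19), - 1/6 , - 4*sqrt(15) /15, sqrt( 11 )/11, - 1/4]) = [ - 4 * sqrt (15 )/15, - 1/4,-1/6, sqrt( 11)/11, sqrt( 2) /2,  sqrt( 19) ]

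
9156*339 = 3103884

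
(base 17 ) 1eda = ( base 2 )10001111100110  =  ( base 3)110121101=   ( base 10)9190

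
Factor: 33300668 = 2^2 *1811^1 *4597^1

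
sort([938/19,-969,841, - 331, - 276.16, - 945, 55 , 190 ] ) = [ - 969,-945, - 331, - 276.16,938/19,55, 190, 841 ]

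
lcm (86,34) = 1462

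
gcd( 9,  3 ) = 3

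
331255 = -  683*( - 485 ) 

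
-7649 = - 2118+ - 5531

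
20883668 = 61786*338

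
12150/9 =1350 = 1350.00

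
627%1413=627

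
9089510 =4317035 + 4772475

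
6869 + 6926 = 13795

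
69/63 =1 + 2/21 = 1.10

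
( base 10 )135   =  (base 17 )7G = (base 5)1020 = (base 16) 87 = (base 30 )4f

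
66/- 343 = -1 + 277/343=- 0.19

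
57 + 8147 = 8204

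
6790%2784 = 1222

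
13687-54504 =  - 40817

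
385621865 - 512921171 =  - 127299306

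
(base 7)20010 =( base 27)6G3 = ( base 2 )1001011001001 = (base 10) 4809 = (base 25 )7H9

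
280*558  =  156240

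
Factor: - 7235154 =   -  2^1*3^2 * 401953^1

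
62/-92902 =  - 31/46451 = -0.00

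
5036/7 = 719 + 3/7 = 719.43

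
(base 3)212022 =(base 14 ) 32d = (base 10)629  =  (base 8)1165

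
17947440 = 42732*420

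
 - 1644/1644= - 1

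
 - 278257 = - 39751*7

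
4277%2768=1509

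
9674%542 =460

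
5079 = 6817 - 1738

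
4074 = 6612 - 2538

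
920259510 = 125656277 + 794603233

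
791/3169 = 791/3169= 0.25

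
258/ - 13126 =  - 129/6563 = - 0.02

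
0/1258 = 0= 0.00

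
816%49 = 32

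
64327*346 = 22257142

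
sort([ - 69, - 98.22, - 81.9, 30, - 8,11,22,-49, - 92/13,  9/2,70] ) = [ - 98.22, - 81.9, - 69, - 49, -8, - 92/13,9/2,11, 22,30, 70]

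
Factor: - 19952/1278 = -9976/639=- 2^3 * 3^ (  -  2)*29^1*43^1*71^ ( - 1 ) 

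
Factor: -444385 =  - 5^1*31^1 * 47^1*61^1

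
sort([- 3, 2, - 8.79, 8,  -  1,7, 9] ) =[- 8.79, - 3, - 1, 2,7, 8,9 ]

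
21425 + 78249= 99674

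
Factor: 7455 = 3^1*5^1*7^1*71^1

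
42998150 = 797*53950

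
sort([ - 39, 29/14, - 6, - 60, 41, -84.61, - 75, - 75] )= [ - 84.61,  -  75, - 75 , -60 ,-39,  -  6, 29/14,41 ] 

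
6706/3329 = 2+48/3329 = 2.01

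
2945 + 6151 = 9096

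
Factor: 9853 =59^1*167^1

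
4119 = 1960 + 2159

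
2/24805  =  2/24805= 0.00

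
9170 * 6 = 55020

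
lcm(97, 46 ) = 4462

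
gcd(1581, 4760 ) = 17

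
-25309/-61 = 25309/61 = 414.90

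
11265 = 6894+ 4371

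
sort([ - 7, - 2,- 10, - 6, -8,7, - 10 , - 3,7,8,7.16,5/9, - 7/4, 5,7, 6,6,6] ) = [ - 10,- 10, - 8,-7, - 6, - 3, - 2, - 7/4,5/9,  5,6,6,6,7, 7, 7, 7.16,8]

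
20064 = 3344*6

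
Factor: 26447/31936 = 53/64  =  2^( - 6 ) * 53^1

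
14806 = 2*7403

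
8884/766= 11+229/383 = 11.60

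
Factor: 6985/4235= 127/77 = 7^(-1)*11^( - 1 )*127^1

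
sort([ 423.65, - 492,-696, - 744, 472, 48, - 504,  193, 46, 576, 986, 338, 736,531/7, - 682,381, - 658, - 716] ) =[ - 744, - 716, - 696, -682, - 658, - 504,  -  492,46, 48 , 531/7,193,  338, 381,423.65, 472, 576, 736, 986]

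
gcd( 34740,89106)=6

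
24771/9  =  8257/3 =2752.33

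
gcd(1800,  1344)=24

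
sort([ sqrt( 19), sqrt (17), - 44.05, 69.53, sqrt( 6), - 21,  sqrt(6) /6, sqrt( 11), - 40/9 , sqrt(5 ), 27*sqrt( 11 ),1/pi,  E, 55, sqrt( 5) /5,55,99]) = [ - 44.05, - 21, - 40/9,1/pi,sqrt( 6 )/6, sqrt( 5 ) /5, sqrt( 5), sqrt( 6),E, sqrt( 11 ),sqrt( 17),sqrt( 19),55, 55,  69.53, 27 * sqrt( 11) , 99 ] 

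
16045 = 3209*5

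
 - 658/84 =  - 8  +  1/6 =-7.83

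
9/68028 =3/22676 = 0.00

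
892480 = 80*11156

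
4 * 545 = 2180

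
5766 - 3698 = 2068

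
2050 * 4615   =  9460750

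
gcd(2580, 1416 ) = 12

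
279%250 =29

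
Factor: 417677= 13^1*19^2*89^1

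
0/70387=0 = 0.00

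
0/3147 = 0 = 0.00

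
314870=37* 8510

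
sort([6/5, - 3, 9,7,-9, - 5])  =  [ -9, - 5 ,-3 , 6/5, 7,9] 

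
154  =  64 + 90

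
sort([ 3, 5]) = [3,5] 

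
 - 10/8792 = -5/4396= - 0.00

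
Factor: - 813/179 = - 3^1*179^( - 1 )*271^1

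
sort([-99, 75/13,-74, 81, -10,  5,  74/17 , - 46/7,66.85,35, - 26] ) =[ - 99,-74, - 26,-10,-46/7,74/17, 5, 75/13,  35, 66.85,81]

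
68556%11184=1452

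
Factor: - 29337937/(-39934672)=2^( - 4 )*17^1*29^1*557^( - 1) *4481^( - 1)*59509^1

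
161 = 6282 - 6121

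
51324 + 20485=71809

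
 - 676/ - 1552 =169/388=0.44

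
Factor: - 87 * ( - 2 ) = 174 = 2^1 * 3^1*29^1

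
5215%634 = 143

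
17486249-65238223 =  - 47751974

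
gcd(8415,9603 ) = 99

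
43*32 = 1376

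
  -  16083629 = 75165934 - 91249563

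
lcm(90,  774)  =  3870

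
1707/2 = 853+1/2 = 853.50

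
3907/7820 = 3907/7820  =  0.50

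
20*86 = 1720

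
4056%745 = 331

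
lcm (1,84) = 84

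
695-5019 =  - 4324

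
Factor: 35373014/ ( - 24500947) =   -  2^1*3947^1*4481^1* 24500947^( - 1)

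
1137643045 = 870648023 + 266995022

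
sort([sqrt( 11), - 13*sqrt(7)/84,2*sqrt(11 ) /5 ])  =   [  -  13*sqrt( 7)/84,  2*sqrt (11) /5 , sqrt( 11 )]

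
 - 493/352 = -2 + 211/352 = -1.40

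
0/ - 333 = 0/1 = - 0.00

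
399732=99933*4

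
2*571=1142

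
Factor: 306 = 2^1 * 3^2*17^1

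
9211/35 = 9211/35 =263.17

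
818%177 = 110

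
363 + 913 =1276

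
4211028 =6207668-1996640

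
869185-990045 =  - 120860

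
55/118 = 55/118  =  0.47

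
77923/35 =2226 + 13/35=2226.37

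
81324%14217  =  10239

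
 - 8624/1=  - 8624 = - 8624.00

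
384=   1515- 1131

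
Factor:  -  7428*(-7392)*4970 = 2^8*3^2*5^1*7^2*11^1*71^1*619^1 = 272891646720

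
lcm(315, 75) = 1575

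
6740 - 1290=5450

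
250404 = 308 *813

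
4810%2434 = 2376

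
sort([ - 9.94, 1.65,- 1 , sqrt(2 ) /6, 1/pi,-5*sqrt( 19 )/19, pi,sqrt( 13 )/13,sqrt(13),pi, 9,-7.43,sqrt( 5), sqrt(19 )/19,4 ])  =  [ - 9.94,  -  7.43, - 5*sqrt(19) /19, - 1,  sqrt( 19 )/19,  sqrt(2 )/6, sqrt( 13 ) /13  ,  1/pi, 1.65,  sqrt( 5), pi, pi, sqrt( 13), 4, 9 ]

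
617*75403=46523651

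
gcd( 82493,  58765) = 1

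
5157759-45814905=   -40657146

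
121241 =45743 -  - 75498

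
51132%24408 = 2316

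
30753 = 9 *3417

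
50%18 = 14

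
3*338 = 1014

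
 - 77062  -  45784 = -122846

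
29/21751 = 29/21751 = 0.00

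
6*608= 3648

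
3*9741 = 29223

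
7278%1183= 180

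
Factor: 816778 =2^1*408389^1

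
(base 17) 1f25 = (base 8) 22107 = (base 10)9287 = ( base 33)8he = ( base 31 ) 9KI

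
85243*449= 38274107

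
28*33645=942060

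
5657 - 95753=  - 90096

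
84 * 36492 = 3065328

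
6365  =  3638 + 2727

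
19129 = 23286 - 4157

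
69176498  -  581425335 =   -  512248837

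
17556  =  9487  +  8069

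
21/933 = 7/311=0.02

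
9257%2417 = 2006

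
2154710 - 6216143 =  - 4061433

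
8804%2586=1046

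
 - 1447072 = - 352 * 4111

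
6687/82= 81+ 45/82  =  81.55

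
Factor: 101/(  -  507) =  - 3^(-1)*13^ (-2 )*101^1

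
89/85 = 1+4/85 = 1.05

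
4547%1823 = 901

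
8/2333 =8/2333  =  0.00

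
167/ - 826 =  - 1 + 659/826 = -  0.20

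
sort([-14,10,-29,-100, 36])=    [ - 100, - 29,-14, 10, 36 ]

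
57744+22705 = 80449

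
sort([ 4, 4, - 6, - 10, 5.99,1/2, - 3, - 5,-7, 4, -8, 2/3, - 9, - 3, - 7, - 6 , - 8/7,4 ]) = [ - 10, - 9 , - 8,-7, - 7 , - 6, - 6, - 5, - 3, - 3, - 8/7,1/2,2/3,4, 4, 4,4, 5.99]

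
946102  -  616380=329722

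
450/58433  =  450/58433 = 0.01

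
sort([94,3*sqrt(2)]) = [ 3*sqrt(2 ),94]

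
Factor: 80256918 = 2^1*3^1*7^1*47^1*109^1*373^1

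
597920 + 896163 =1494083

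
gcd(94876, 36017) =1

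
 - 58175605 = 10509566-68685171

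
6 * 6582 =39492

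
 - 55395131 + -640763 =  - 56035894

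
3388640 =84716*40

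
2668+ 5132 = 7800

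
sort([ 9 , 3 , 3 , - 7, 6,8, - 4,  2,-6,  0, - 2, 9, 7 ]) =[-7 , -6, - 4,-2,0,2 , 3,  3,6  ,  7,  8 , 9  ,  9] 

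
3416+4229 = 7645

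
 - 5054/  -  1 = 5054/1 = 5054.00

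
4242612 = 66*64282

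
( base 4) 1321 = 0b1111001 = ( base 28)49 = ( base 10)121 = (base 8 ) 171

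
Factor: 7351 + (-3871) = 2^3*3^1*5^1*29^1 = 3480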